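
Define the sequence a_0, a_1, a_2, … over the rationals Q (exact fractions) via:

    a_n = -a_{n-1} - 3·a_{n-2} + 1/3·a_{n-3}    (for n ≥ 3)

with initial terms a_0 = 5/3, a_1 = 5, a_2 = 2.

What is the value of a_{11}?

a_3 = -1·2 + -3·5 + 1/3·5/3 = -148/9
a_4 = -1·-148/9 + -3·2 + 1/3·5 = 109/9
a_5 = -1·109/9 + -3·-148/9 + 1/3·2 = 341/9
a_6 = -1·341/9 + -3·109/9 + 1/3·-148/9 = -2152/27
a_7 = -1·-2152/27 + -3·341/9 + 1/3·109/9 = -808/27
a_8 = -1·-808/27 + -3·-2152/27 + 1/3·341/9 = 845/3
a_9 = -1·845/3 + -3·-808/27 + 1/3·-2152/27 = -17695/81
a_10 = -1·-17695/81 + -3·845/3 + 1/3·-808/27 = -17186/27
a_11 = -1·-17186/27 + -3·-17695/81 + 1/3·845/3 = 12472/9

12472/9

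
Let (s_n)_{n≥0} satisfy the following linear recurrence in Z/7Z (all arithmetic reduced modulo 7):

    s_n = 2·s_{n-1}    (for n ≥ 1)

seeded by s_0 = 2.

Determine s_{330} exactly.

2

s_1 = 2·2 = 4
s_2 = 2·4 = 1
s_3 = 2·1 = 2
(s_3) = (2) = (s_0), so the sequence has period 3.
330 ≡ 0 (mod 3), hence s_330 = s_0 = 2.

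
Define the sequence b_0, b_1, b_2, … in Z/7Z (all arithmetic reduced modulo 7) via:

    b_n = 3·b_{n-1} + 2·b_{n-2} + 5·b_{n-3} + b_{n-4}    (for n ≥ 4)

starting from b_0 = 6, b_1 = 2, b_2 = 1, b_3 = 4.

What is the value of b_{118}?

b_4 = 3·4 + 2·1 + 5·2 + 1·6 = 2
b_5 = 3·2 + 2·4 + 5·1 + 1·2 = 0
b_6 = 3·0 + 2·2 + 5·4 + 1·1 = 4
b_7 = 3·4 + 2·0 + 5·2 + 1·4 = 5
b_8 = 3·5 + 2·4 + 5·0 + 1·2 = 4
b_9 = 3·4 + 2·5 + 5·4 + 1·0 = 0
b_10 = 3·0 + 2·4 + 5·5 + 1·4 = 2
b_11 = 3·2 + 2·0 + 5·4 + 1·5 = 3
b_12 = 3·3 + 2·2 + 5·0 + 1·4 = 3
b_13 = 3·3 + 2·3 + 5·2 + 1·0 = 4
b_14 = 3·4 + 2·3 + 5·3 + 1·2 = 0
b_15 = 3·0 + 2·4 + 5·3 + 1·3 = 5
b_16 = 3·5 + 2·0 + 5·4 + 1·3 = 3
b_17 = 3·3 + 2·5 + 5·0 + 1·4 = 2
b_18 = 3·2 + 2·3 + 5·5 + 1·0 = 2
b_19 = 3·2 + 2·2 + 5·3 + 1·5 = 2
b_20 = 3·2 + 2·2 + 5·2 + 1·3 = 2
b_21 = 3·2 + 2·2 + 5·2 + 1·2 = 1
b_22 = 3·1 + 2·2 + 5·2 + 1·2 = 5
b_23 = 3·5 + 2·1 + 5·2 + 1·2 = 1
b_24 = 3·1 + 2·5 + 5·1 + 1·2 = 6
b_25 = 3·6 + 2·1 + 5·5 + 1·1 = 4
b_26 = 3·4 + 2·6 + 5·1 + 1·5 = 6
b_27 = 3·6 + 2·4 + 5·6 + 1·1 = 1
b_28 = 3·1 + 2·6 + 5·4 + 1·6 = 6
b_29 = 3·6 + 2·1 + 5·6 + 1·4 = 5
b_30 = 3·5 + 2·6 + 5·1 + 1·6 = 3
b_31 = 3·3 + 2·5 + 5·6 + 1·1 = 1
b_32 = 3·1 + 2·3 + 5·5 + 1·6 = 5
b_33 = 3·5 + 2·1 + 5·3 + 1·5 = 2
b_34 = 3·2 + 2·5 + 5·1 + 1·3 = 3
b_35 = 3·3 + 2·2 + 5·5 + 1·1 = 4
b_36 = 3·4 + 2·3 + 5·2 + 1·5 = 5
b_37 = 3·5 + 2·4 + 5·3 + 1·2 = 5
b_38 = 3·5 + 2·5 + 5·4 + 1·3 = 6
b_39 = 3·6 + 2·5 + 5·5 + 1·4 = 1
b_40 = 3·1 + 2·6 + 5·5 + 1·5 = 3
b_41 = 3·3 + 2·1 + 5·6 + 1·5 = 4
b_42 = 3·4 + 2·3 + 5·1 + 1·6 = 1
b_43 = 3·1 + 2·4 + 5·3 + 1·1 = 6
b_44 = 3·6 + 2·1 + 5·4 + 1·3 = 1
b_45 = 3·1 + 2·6 + 5·1 + 1·4 = 3
b_46 = 3·3 + 2·1 + 5·6 + 1·1 = 0
b_47 = 3·0 + 2·3 + 5·1 + 1·6 = 3
b_48 = 3·3 + 2·0 + 5·3 + 1·1 = 4
b_49 = 3·4 + 2·3 + 5·0 + 1·3 = 0
b_50 = 3·0 + 2·4 + 5·3 + 1·0 = 2
b_51 = 3·2 + 2·0 + 5·4 + 1·3 = 1
b_52 = 3·1 + 2·2 + 5·0 + 1·4 = 4
b_53 = 3·4 + 2·1 + 5·2 + 1·0 = 3
b_54 = 3·3 + 2·4 + 5·1 + 1·2 = 3
b_55 = 3·3 + 2·3 + 5·4 + 1·1 = 1
b_56 = 3·1 + 2·3 + 5·3 + 1·4 = 0
b_57 = 3·0 + 2·1 + 5·3 + 1·3 = 6
b_58 = 3·6 + 2·0 + 5·1 + 1·3 = 5
b_59 = 3·5 + 2·6 + 5·0 + 1·1 = 0
b_60 = 3·0 + 2·5 + 5·6 + 1·0 = 5
b_61 = 3·5 + 2·0 + 5·5 + 1·6 = 4
b_62 = 3·4 + 2·5 + 5·0 + 1·5 = 6
b_63 = 3·6 + 2·4 + 5·5 + 1·0 = 2
b_64 = 3·2 + 2·6 + 5·4 + 1·5 = 1
b_65 = 3·1 + 2·2 + 5·6 + 1·4 = 6
b_66 = 3·6 + 2·1 + 5·2 + 1·6 = 1
b_67 = 3·1 + 2·6 + 5·1 + 1·2 = 1
b_68 = 3·1 + 2·1 + 5·6 + 1·1 = 1
b_69 = 3·1 + 2·1 + 5·1 + 1·6 = 2
b_70 = 3·2 + 2·1 + 5·1 + 1·1 = 0
b_71 = 3·0 + 2·2 + 5·1 + 1·1 = 3
b_72 = 3·3 + 2·0 + 5·2 + 1·1 = 6
b_73 = 3·6 + 2·3 + 5·0 + 1·2 = 5
b_74 = 3·5 + 2·6 + 5·3 + 1·0 = 0
b_75 = 3·0 + 2·5 + 5·6 + 1·3 = 1
b_76 = 3·1 + 2·0 + 5·5 + 1·6 = 6
b_77 = 3·6 + 2·1 + 5·0 + 1·5 = 4
b_78 = 3·4 + 2·6 + 5·1 + 1·0 = 1
b_79 = 3·1 + 2·4 + 5·6 + 1·1 = 0
b_80 = 3·0 + 2·1 + 5·4 + 1·6 = 0
b_81 = 3·0 + 2·0 + 5·1 + 1·4 = 2
b_82 = 3·2 + 2·0 + 5·0 + 1·1 = 0
b_83 = 3·0 + 2·2 + 5·0 + 1·0 = 4
b_84 = 3·4 + 2·0 + 5·2 + 1·0 = 1
b_85 = 3·1 + 2·4 + 5·0 + 1·2 = 6
b_86 = 3·6 + 2·1 + 5·4 + 1·0 = 5
b_87 = 3·5 + 2·6 + 5·1 + 1·4 = 1
b_88 = 3·1 + 2·5 + 5·6 + 1·1 = 2
b_89 = 3·2 + 2·1 + 5·5 + 1·6 = 4
b_90 = 3·4 + 2·2 + 5·1 + 1·5 = 5
b_91 = 3·5 + 2·4 + 5·2 + 1·1 = 6
b_92 = 3·6 + 2·5 + 5·4 + 1·2 = 1
b_93 = 3·1 + 2·6 + 5·5 + 1·4 = 2
b_94 = 3·2 + 2·1 + 5·6 + 1·5 = 1
b_95 = 3·1 + 2·2 + 5·1 + 1·6 = 4
b_96 = 3·4 + 2·1 + 5·2 + 1·1 = 4
b_97 = 3·4 + 2·4 + 5·1 + 1·2 = 6
b_98 = 3·6 + 2·4 + 5·4 + 1·1 = 5
b_99 = 3·5 + 2·6 + 5·4 + 1·4 = 2
b_100 = 3·2 + 2·5 + 5·6 + 1·4 = 1
b_101 = 3·1 + 2·2 + 5·5 + 1·6 = 3
b_102 = 3·3 + 2·1 + 5·2 + 1·5 = 5
b_103 = 3·5 + 2·3 + 5·1 + 1·2 = 0
b_104 = 3·0 + 2·5 + 5·3 + 1·1 = 5
b_105 = 3·5 + 2·0 + 5·5 + 1·3 = 1
b_106 = 3·1 + 2·5 + 5·0 + 1·5 = 4
b_107 = 3·4 + 2·1 + 5·5 + 1·0 = 4
b_108 = 3·4 + 2·4 + 5·1 + 1·5 = 2
b_109 = 3·2 + 2·4 + 5·4 + 1·1 = 0
b_110 = 3·0 + 2·2 + 5·4 + 1·4 = 0
b_111 = 3·0 + 2·0 + 5·2 + 1·4 = 0
b_112 = 3·0 + 2·0 + 5·0 + 1·2 = 2
b_113 = 3·2 + 2·0 + 5·0 + 1·0 = 6
b_114 = 3·6 + 2·2 + 5·0 + 1·0 = 1
b_115 = 3·1 + 2·6 + 5·2 + 1·0 = 4
b_116 = 3·4 + 2·1 + 5·6 + 1·2 = 4
b_117 = 3·4 + 2·4 + 5·1 + 1·6 = 3
b_118 = 3·3 + 2·4 + 5·4 + 1·1 = 3

3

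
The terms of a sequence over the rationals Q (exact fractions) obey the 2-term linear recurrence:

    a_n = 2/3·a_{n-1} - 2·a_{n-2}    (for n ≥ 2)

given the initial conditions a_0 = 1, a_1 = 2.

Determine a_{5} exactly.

a_2 = 2/3·2 + -2·1 = -2/3
a_3 = 2/3·-2/3 + -2·2 = -40/9
a_4 = 2/3·-40/9 + -2·-2/3 = -44/27
a_5 = 2/3·-44/27 + -2·-40/9 = 632/81

632/81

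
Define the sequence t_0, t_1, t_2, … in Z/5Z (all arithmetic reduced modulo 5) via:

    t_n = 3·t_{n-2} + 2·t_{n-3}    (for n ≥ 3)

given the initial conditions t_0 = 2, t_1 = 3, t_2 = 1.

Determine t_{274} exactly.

2

t_3 = 0·1 + 3·3 + 2·2 = 3
t_4 = 0·3 + 3·1 + 2·3 = 4
t_5 = 0·4 + 3·3 + 2·1 = 1
t_6 = 0·1 + 3·4 + 2·3 = 3
t_7 = 0·3 + 3·1 + 2·4 = 1
t_8 = 0·1 + 3·3 + 2·1 = 1
t_9 = 0·1 + 3·1 + 2·3 = 4
t_10 = 0·4 + 3·1 + 2·1 = 0
t_11 = 0·0 + 3·4 + 2·1 = 4
t_12 = 0·4 + 3·0 + 2·4 = 3
t_13 = 0·3 + 3·4 + 2·0 = 2
t_14 = 0·2 + 3·3 + 2·4 = 2
t_15 = 0·2 + 3·2 + 2·3 = 2
t_16 = 0·2 + 3·2 + 2·2 = 0
t_17 = 0·0 + 3·2 + 2·2 = 0
t_18 = 0·0 + 3·0 + 2·2 = 4
t_19 = 0·4 + 3·0 + 2·0 = 0
t_20 = 0·0 + 3·4 + 2·0 = 2
t_21 = 0·2 + 3·0 + 2·4 = 3
t_22 = 0·3 + 3·2 + 2·0 = 1
(t_20, t_21, t_22) = (2, 3, 1) = (t_0, t_1, t_2), so the sequence has period 20.
274 ≡ 14 (mod 20), hence t_274 = t_14 = 2.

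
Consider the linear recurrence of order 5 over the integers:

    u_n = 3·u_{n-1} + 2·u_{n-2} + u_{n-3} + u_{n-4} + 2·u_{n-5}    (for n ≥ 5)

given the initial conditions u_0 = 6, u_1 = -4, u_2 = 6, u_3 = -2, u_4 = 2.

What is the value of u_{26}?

9101375448174

u_5 = 3·2 + 2·-2 + 1·6 + 1·-4 + 2·6 = 16
u_6 = 3·16 + 2·2 + 1·-2 + 1·6 + 2·-4 = 48
u_7 = 3·48 + 2·16 + 1·2 + 1·-2 + 2·6 = 188
u_8 = 3·188 + 2·48 + 1·16 + 1·2 + 2·-2 = 674
u_9 = 3·674 + 2·188 + 1·48 + 1·16 + 2·2 = 2466
u_10 = 3·2466 + 2·674 + 1·188 + 1·48 + 2·16 = 9014
u_11 = 3·9014 + 2·2466 + 1·674 + 1·188 + 2·48 = 32932
u_12 = 3·32932 + 2·9014 + 1·2466 + 1·674 + 2·188 = 120340
u_13 = 3·120340 + 2·32932 + 1·9014 + 1·2466 + 2·674 = 439712
u_14 = 3·439712 + 2·120340 + 1·32932 + 1·9014 + 2·2466 = 1606694
u_15 = 3·1606694 + 2·439712 + 1·120340 + 1·32932 + 2·9014 = 5870806
u_16 = 3·5870806 + 2·1606694 + 1·439712 + 1·120340 + 2·32932 = 21451722
u_17 = 3·21451722 + 2·5870806 + 1·1606694 + 1·439712 + 2·120340 = 78383864
u_18 = 3·78383864 + 2·21451722 + 1·5870806 + 1·1606694 + 2·439712 = 286411960
u_19 = 3·286411960 + 2·78383864 + 1·21451722 + 1·5870806 + 2·1606694 = 1046539524
u_20 = 3·1046539524 + 2·286411960 + 1·78383864 + 1·21451722 + 2·5870806 = 3824019690
u_21 = 3·3824019690 + 2·1046539524 + 1·286411960 + 1·78383864 + 2·21451722 = 13972837386
u_22 = 3·13972837386 + 2·3824019690 + 1·1046539524 + 1·286411960 + 2·78383864 = 51056270750
u_23 = 3·51056270750 + 2·13972837386 + 1·3824019690 + 1·1046539524 + 2·286411960 = 186557870156
u_24 = 3·186557870156 + 2·51056270750 + 1·13972837386 + 1·3824019690 + 2·1046539524 = 681676088092
u_25 = 3·681676088092 + 2·186557870156 + 1·51056270750 + 1·13972837386 + 2·3824019690 = 2490821152104
u_26 = 3·2490821152104 + 2·681676088092 + 1·186557870156 + 1·51056270750 + 2·13972837386 = 9101375448174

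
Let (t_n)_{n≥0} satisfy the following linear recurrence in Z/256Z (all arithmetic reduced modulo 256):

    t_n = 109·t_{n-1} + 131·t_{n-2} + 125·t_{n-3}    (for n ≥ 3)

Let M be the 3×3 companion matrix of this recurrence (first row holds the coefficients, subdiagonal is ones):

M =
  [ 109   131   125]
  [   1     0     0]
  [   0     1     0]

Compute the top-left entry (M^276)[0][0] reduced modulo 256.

77

(M^276)[0][0] is the top entry after applying M 276 times to the unit state (1, 0, 0). Equivalently it is h_{278} for the auxiliary sequence (h_n) obeying the same recurrence with h_2 = 1 and h_i = 0 for 0 ≤ i < 2:
h_3 = 109·1 + 131·0 + 125·0 = 109
h_4 = 109·109 + 131·1 + 125·0 = 236
h_5 = 109·236 + 131·109 + 125·1 = 192
h_6 = 109·192 + 131·236 + 125·109 = 189
h_7 = 109·189 + 131·192 + 125·236 = 245
h_8 = 109·245 + 131·189 + 125·192 = 200
Continuing the recurrence:
  h_9 = 208;  h_10 = 137;  h_11 = 109;  h_12 = 20;  h_13 = 48;  h_14 = 229
  h_15 = 213;  h_16 = 80;  h_17 = 224;  h_18 = 81;  h_19 = 45;  h_20 = 252
  h_21 = 224;  h_22 = 77;  h_23 = 117;  h_24 = 152;  h_25 = 48;  h_26 = 89
  h_27 = 173;  h_28 = 164;  h_29 = 208;  h_30 = 245;  h_31 = 213;  h_32 = 160
  h_33 = 192;  h_34 = 161;  h_35 = 237;  h_36 = 12;  h_37 = 0;  h_38 = 221
  h_39 = 245;  h_40 = 104;  h_41 = 144;  h_42 = 41;  h_43 = 237;  h_44 = 52
  h_45 = 112;  h_46 = 5;  h_47 = 213;  h_48 = 240;  h_49 = 160;  h_50 = 241
  h_51 = 173;  h_52 = 28;  h_53 = 32;  h_54 = 109;  h_55 = 117;  h_56 = 56
  h_57 = 240;  h_58 = 249;  h_59 = 45;  h_60 = 196;  h_61 = 16;  h_62 = 21
  h_63 = 213;  h_64 = 64;  h_65 = 128;  h_66 = 65;  h_67 = 109;  h_68 = 44
  h_69 = 64;  h_70 = 253;  h_71 = 245;  h_72 = 8;  h_73 = 80;  h_74 = 201
  h_75 = 109;  h_76 = 84;  h_77 = 176;  h_78 = 37;  h_79 = 213;  h_80 = 144
  h_81 = 96;  h_82 = 145;  h_83 = 45;  h_84 = 60;  h_85 = 96;  h_86 = 141
  h_87 = 117;  h_88 = 216;  h_89 = 176;  h_90 = 153;  h_91 = 173;  h_92 = 228
  h_93 = 80;  h_94 = 53;  h_95 = 213;  h_96 = 224;  h_97 = 64;  h_98 = 225
  h_99 = 237;  h_100 = 76;  h_101 = 128;  h_102 = 29;  h_103 = 245;  h_104 = 168
  h_105 = 16;  h_106 = 105;  h_107 = 237;  h_108 = 116;  h_109 = 240;  h_110 = 69
  h_111 = 213;  h_112 = 48;  h_113 = 32;  h_114 = 49;  h_115 = 173;  h_116 = 92
  h_117 = 160;  h_118 = 173;  h_119 = 117;  h_120 = 120;  h_121 = 112;  h_122 = 57
  h_123 = 45;  h_124 = 4;  h_125 = 144;  h_126 = 85;  h_127 = 213;  h_128 = 128
  h_129 = 0;  h_130 = 129;  h_131 = 109;  h_132 = 108;  h_133 = 192;  h_134 = 61
  h_135 = 245;  h_136 = 72;  h_137 = 208;  h_138 = 9;  h_139 = 109;  h_140 = 148
  h_141 = 48;  h_142 = 101;  h_143 = 213;  h_144 = 208;  h_145 = 224;  h_146 = 209
  h_147 = 45;  h_148 = 124;  h_149 = 224;  h_150 = 205;  h_151 = 117;  h_152 = 24
  h_153 = 48;  h_154 = 217;  h_155 = 173;  h_156 = 36;  h_157 = 208;  h_158 = 117
  h_159 = 213;  h_160 = 32;  h_161 = 192;  h_162 = 33;  h_163 = 237;  h_164 = 140
  h_165 = 0;  h_166 = 93;  h_167 = 245;  h_168 = 232;  h_169 = 144;  h_170 = 169
  h_171 = 237;  h_172 = 180;  h_173 = 112;  h_174 = 133;  h_175 = 213;  h_176 = 112
  h_177 = 160;  h_178 = 113;  h_179 = 173;  h_180 = 156;  h_181 = 32;  h_182 = 237
  h_183 = 117;  h_184 = 184;  h_185 = 240;  h_186 = 121;  h_187 = 45;  h_188 = 68
  h_189 = 16;  h_190 = 149;  h_191 = 213;  h_192 = 192;  h_193 = 128;  h_194 = 193
  h_195 = 109;  h_196 = 172;  h_197 = 64;  h_198 = 125;  h_199 = 245;  h_200 = 136
  h_201 = 80;  h_202 = 73;  h_203 = 109;  h_204 = 212;  h_205 = 176;  h_206 = 165
  h_207 = 213;  h_208 = 16;  h_209 = 96;  h_210 = 17;  h_211 = 45;  h_212 = 188
  h_213 = 96;  h_214 = 13;  h_215 = 117;  h_216 = 88;  h_217 = 176;  h_218 = 25
  h_219 = 173;  h_220 = 100;  h_221 = 80;  h_222 = 181;  h_223 = 213;  h_224 = 96
  h_225 = 64;  h_226 = 97;  h_227 = 237;  h_228 = 204;  h_229 = 128;  h_230 = 157
  h_231 = 245;  h_232 = 40;  h_233 = 16;  h_234 = 233;  h_235 = 237;  h_236 = 244
  h_237 = 240;  h_238 = 197;  h_239 = 213;  h_240 = 176;  h_241 = 32;  h_242 = 177
  h_243 = 173;  h_244 = 220;  h_245 = 160;  h_246 = 45;  h_247 = 117;  h_248 = 248
  h_249 = 112;  h_250 = 185;  h_251 = 45;  h_252 = 132;  h_253 = 144;  h_254 = 213
  h_255 = 213;  h_256 = 0;  h_257 = 0;  h_258 = 1;  h_259 = 109;  h_260 = 236
  h_261 = 192;  h_262 = 189;  h_263 = 245;  h_264 = 200;  h_265 = 208;  h_266 = 137
  h_267 = 109;  h_268 = 20;  h_269 = 48;  h_270 = 229;  h_271 = 213;  h_272 = 80
  h_273 = 224;  h_274 = 81;  h_275 = 45;  h_276 = 252
h_277 = 109·252 + 131·45 + 125·81 = 224
h_278 = 109·224 + 131·252 + 125·45 = 77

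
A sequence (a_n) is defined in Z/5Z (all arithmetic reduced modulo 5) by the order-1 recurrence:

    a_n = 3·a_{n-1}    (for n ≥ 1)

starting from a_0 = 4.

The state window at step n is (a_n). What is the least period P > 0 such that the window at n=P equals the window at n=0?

n=0: window = (4)
n=1: window = (2)
n=2: window = (1)
n=3: window = (3)
n=4: window = (4)
window at n=4 equals window at n=0 → period = 4

4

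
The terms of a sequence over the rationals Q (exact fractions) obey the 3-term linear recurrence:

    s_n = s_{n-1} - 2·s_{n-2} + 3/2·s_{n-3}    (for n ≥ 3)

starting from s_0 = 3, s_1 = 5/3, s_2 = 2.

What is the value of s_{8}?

43/12

s_3 = 1·2 + -2·5/3 + 3/2·3 = 19/6
s_4 = 1·19/6 + -2·2 + 3/2·5/3 = 5/3
s_5 = 1·5/3 + -2·19/6 + 3/2·2 = -5/3
s_6 = 1·-5/3 + -2·5/3 + 3/2·19/6 = -1/4
s_7 = 1·-1/4 + -2·-5/3 + 3/2·5/3 = 67/12
s_8 = 1·67/12 + -2·-1/4 + 3/2·-5/3 = 43/12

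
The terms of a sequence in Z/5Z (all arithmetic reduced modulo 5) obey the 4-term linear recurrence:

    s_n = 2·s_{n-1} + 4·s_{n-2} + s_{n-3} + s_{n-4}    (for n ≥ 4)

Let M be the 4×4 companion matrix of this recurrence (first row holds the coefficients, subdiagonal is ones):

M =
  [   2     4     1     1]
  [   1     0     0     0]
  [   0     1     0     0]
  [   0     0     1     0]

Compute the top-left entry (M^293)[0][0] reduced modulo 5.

0

(M^293)[0][0] is the top entry after applying M 293 times to the unit state (1, 0, 0, 0). Equivalently it is h_{296} for the auxiliary sequence (h_n) obeying the same recurrence with h_3 = 1 and h_i = 0 for 0 ≤ i < 3:
h_4 = 2·1 + 4·0 + 1·0 + 1·0 = 2
h_5 = 2·2 + 4·1 + 1·0 + 1·0 = 3
h_6 = 2·3 + 4·2 + 1·1 + 1·0 = 0
h_7 = 2·0 + 4·3 + 1·2 + 1·1 = 0
h_8 = 2·0 + 4·0 + 1·3 + 1·2 = 0
h_9 = 2·0 + 4·0 + 1·0 + 1·3 = 3
h_10 = 2·3 + 4·0 + 1·0 + 1·0 = 1
h_11 = 2·1 + 4·3 + 1·0 + 1·0 = 4
h_12 = 2·4 + 4·1 + 1·3 + 1·0 = 0
h_13 = 2·0 + 4·4 + 1·1 + 1·3 = 0
h_14 = 2·0 + 4·0 + 1·4 + 1·1 = 0
h_15 = 2·0 + 4·0 + 1·0 + 1·4 = 4
h_16 = 2·4 + 4·0 + 1·0 + 1·0 = 3
h_17 = 2·3 + 4·4 + 1·0 + 1·0 = 2
h_18 = 2·2 + 4·3 + 1·4 + 1·0 = 0
h_19 = 2·0 + 4·2 + 1·3 + 1·4 = 0
h_20 = 2·0 + 4·0 + 1·2 + 1·3 = 0
h_21 = 2·0 + 4·0 + 1·0 + 1·2 = 2
h_22 = 2·2 + 4·0 + 1·0 + 1·0 = 4
h_23 = 2·4 + 4·2 + 1·0 + 1·0 = 1
h_24 = 2·1 + 4·4 + 1·2 + 1·0 = 0
h_25 = 2·0 + 4·1 + 1·4 + 1·2 = 0
h_26 = 2·0 + 4·0 + 1·1 + 1·4 = 0
h_27 = 2·0 + 4·0 + 1·0 + 1·1 = 1
(h_24, h_25, h_26, h_27) = (0, 0, 0, 1) = (h_0, h_1, h_2, h_3), so the sequence has period 24.
296 ≡ 8 (mod 24), hence h_296 = h_8 = 0.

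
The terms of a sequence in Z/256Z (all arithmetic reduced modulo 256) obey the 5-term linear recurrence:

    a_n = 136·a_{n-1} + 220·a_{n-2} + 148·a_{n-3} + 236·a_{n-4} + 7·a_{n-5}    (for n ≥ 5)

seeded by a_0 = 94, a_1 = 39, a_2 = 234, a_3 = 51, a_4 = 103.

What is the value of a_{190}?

a_5 = 136·103 + 220·51 + 148·234 + 236·39 + 7·94 = 90
a_6 = 136·90 + 220·103 + 148·51 + 236·234 + 7·39 = 153
a_7 = 136·153 + 220·90 + 148·103 + 236·51 + 7·234 = 150
a_8 = 136·150 + 220·153 + 148·90 + 236·103 + 7·51 = 141
a_9 = 136·141 + 220·150 + 148·153 + 236·90 + 7·103 = 13
a_10 = 136·13 + 220·141 + 148·150 + 236·153 + 7·90 = 78
Continuing the recurrence:
  a_11 = 151;  a_12 = 218;  a_13 = 131;  a_14 = 127;  a_15 = 106;  a_16 = 73
  a_17 = 6;  a_18 = 221;  a_19 = 245;  a_20 = 190;  a_21 = 199;  a_22 = 138
  a_23 = 19;  a_24 = 151;  a_25 = 250;  a_26 = 57;  a_27 = 182;  a_28 = 237
  a_29 = 221;  a_30 = 174;  a_31 = 183;  a_32 = 250;  a_33 = 227;  a_34 = 175
  a_35 = 10;  a_36 = 105;  a_37 = 166;  a_38 = 189;  a_39 = 197;  a_40 = 30
  a_41 = 103;  a_42 = 42;  a_43 = 243;  a_44 = 199;  a_45 = 154;  a_46 = 217
  a_47 = 214;  a_48 = 77;  a_49 = 173;  a_50 = 14;  a_51 = 215;  a_52 = 26
  a_53 = 67;  a_54 = 223;  a_55 = 170;  a_56 = 137;  a_57 = 70;  a_58 = 157
  a_59 = 149;  a_60 = 126;  a_61 = 7;  a_62 = 202;  a_63 = 211;  a_64 = 247
  a_65 = 58;  a_66 = 121;  a_67 = 246;  a_68 = 173;  a_69 = 125;  a_70 = 110
  a_71 = 247;  a_72 = 58;  a_73 = 163;  a_74 = 15;  a_75 = 74;  a_76 = 169
  a_77 = 230;  a_78 = 125;  a_79 = 101;  a_80 = 222;  a_81 = 167;  a_82 = 106
  a_83 = 179;  a_84 = 39;  a_85 = 218;  a_86 = 25;  a_87 = 22;  a_88 = 13
  a_89 = 77;  a_90 = 206;  a_91 = 23;  a_92 = 90;  a_93 = 3;  a_94 = 63
  a_95 = 234;  a_96 = 201;  a_97 = 134;  a_98 = 93;  a_99 = 53;  a_100 = 62
  a_101 = 71;  a_102 = 10;  a_103 = 147;  a_104 = 87;  a_105 = 122;  a_106 = 185
  a_107 = 54;  a_108 = 109;  a_109 = 29;  a_110 = 46;  a_111 = 55;  a_112 = 122
  a_113 = 99;  a_114 = 111;  a_115 = 138;  a_116 = 233;  a_117 = 38;  a_118 = 61
  a_119 = 5;  a_120 = 158;  a_121 = 231;  a_122 = 170;  a_123 = 115;  a_124 = 135
  a_125 = 26;  a_126 = 89;  a_127 = 86;  a_128 = 205;  a_129 = 237;  a_130 = 142
  a_131 = 87;  a_132 = 154;  a_133 = 195;  a_134 = 159;  a_135 = 42;  a_136 = 9
  a_137 = 198;  a_138 = 29;  a_139 = 213;  a_140 = 254;  a_141 = 135;  a_142 = 74
  a_143 = 83;  a_144 = 183;  a_145 = 186;  a_146 = 249;  a_147 = 118;  a_148 = 45
  a_149 = 189;  a_150 = 238;  a_151 = 119;  a_152 = 186;  a_153 = 35;  a_154 = 207
  a_155 = 202;  a_156 = 41;  a_157 = 102;  a_158 = 253;  a_159 = 165;  a_160 = 94
  a_161 = 39;  a_162 = 234;  a_163 = 51;  a_164 = 231;  a_165 = 90;  a_166 = 153
  a_167 = 150;  a_168 = 141;  a_169 = 141;  a_170 = 78;  a_171 = 151;  a_172 = 218
  a_173 = 131;  a_174 = 255;  a_175 = 106;  a_176 = 73;  a_177 = 6;  a_178 = 221
  a_179 = 117;  a_180 = 190;  a_181 = 199;  a_182 = 138;  a_183 = 19;  a_184 = 23
  a_185 = 250;  a_186 = 57;  a_187 = 182;  a_188 = 237
a_189 = 136·237 + 220·182 + 148·57 + 236·250 + 7·23 = 93
a_190 = 136·93 + 220·237 + 148·182 + 236·57 + 7·250 = 174

174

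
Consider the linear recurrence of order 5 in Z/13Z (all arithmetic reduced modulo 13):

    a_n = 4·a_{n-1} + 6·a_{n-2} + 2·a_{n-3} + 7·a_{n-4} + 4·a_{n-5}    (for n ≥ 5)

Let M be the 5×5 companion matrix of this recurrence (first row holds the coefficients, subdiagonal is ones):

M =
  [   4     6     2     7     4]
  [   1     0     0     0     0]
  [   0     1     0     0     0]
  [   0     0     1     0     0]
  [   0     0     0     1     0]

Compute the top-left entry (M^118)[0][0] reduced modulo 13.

10

(M^118)[0][0] is the top entry after applying M 118 times to the unit state (1, 0, 0, 0, 0). Equivalently it is h_{122} for the auxiliary sequence (h_n) obeying the same recurrence with h_4 = 1 and h_i = 0 for 0 ≤ i < 4:
h_5 = 4·1 + 6·0 + 2·0 + 7·0 + 4·0 = 4
h_6 = 4·4 + 6·1 + 2·0 + 7·0 + 4·0 = 9
h_7 = 4·9 + 6·4 + 2·1 + 7·0 + 4·0 = 10
h_8 = 4·10 + 6·9 + 2·4 + 7·1 + 4·0 = 5
h_9 = 4·5 + 6·10 + 2·9 + 7·4 + 4·1 = 0
h_10 = 4·0 + 6·5 + 2·10 + 7·9 + 4·4 = 12
Continuing the recurrence:
  h_11 = 8;  h_12 = 10;  h_13 = 2;  h_14 = 12;  h_15 = 2;  h_16 = 4
  h_17 = 2;  h_18 = 11;  h_19 = 9;  h_20 = 12;  h_21 = 11;  h_22 = 11
  h_23 = 7;  h_24 = 2;  h_25 = 2;  h_26 = 12;  h_27 = 1;  h_28 = 5
  h_29 = 7;  h_30 = 9;  h_31 = 0;  h_32 = 3;  h_33 = 8;  h_34 = 11
  h_35 = 4;  h_36 = 2;  h_37 = 5;  h_38 = 6;  h_39 = 0;  h_40 = 11
  h_41 = 8;  h_42 = 4;  h_43 = 6;  h_44 = 11;  h_45 = 6;  h_46 = 6
  h_47 = 10;  h_48 = 7;  h_49 = 4;  h_50 = 1;  h_51 = 6;  h_52 = 10
  h_53 = 4;  h_54 = 7;  h_55 = 1;  h_56 = 5;  h_57 = 4;  h_58 = 9
  h_59 = 1;  h_60 = 1;  h_61 = 11;  h_62 = 1;  h_63 = 11;  h_64 = 5
  h_65 = 0;  h_66 = 12;  h_67 = 9;  h_68 = 5;  h_69 = 1;  h_70 = 6
  h_71 = 8;  h_72 = 11;  h_73 = 1;  h_74 = 2;  h_75 = 12;  h_76 = 2
  h_77 = 5;  h_78 = 9;  h_79 = 6;  h_80 = 7;  h_81 = 8;  h_82 = 0
  h_83 = 10;  h_84 = 12;  h_85 = 10;  h_86 = 8;  h_87 = 4;  h_88 = 0
  h_89 = 2;  h_90 = 8;  h_91 = 0;  h_92 = 3;  h_93 = 3;  h_94 = 3
  h_95 = 3;  h_96 = 5;  h_97 = 12;  h_98 = 0;  h_99 = 11;  h_100 = 11
  h_101 = 6;  h_102 = 4;  h_103 = 8;  h_104 = 7;  h_105 = 1;  h_106 = 10
  h_107 = 2;  h_108 = 8;  h_109 = 8;  h_110 = 2;  h_111 = 9;  h_112 = 11
  h_113 = 8;  h_114 = 6;  h_115 = 9;  h_116 = 6;  h_117 = 8;  h_118 = 4
  h_119 = 7;  h_120 = 3
h_121 = 4·3 + 6·7 + 2·4 + 7·8 + 4·6 = 12
h_122 = 4·12 + 6·3 + 2·7 + 7·4 + 4·8 = 10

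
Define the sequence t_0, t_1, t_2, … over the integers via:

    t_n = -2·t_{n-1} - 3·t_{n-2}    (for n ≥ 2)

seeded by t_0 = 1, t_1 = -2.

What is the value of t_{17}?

t_2 = -2·-2 + -3·1 = 1
t_3 = -2·1 + -3·-2 = 4
t_4 = -2·4 + -3·1 = -11
t_5 = -2·-11 + -3·4 = 10
t_6 = -2·10 + -3·-11 = 13
t_7 = -2·13 + -3·10 = -56
t_8 = -2·-56 + -3·13 = 73
t_9 = -2·73 + -3·-56 = 22
t_10 = -2·22 + -3·73 = -263
t_11 = -2·-263 + -3·22 = 460
t_12 = -2·460 + -3·-263 = -131
t_13 = -2·-131 + -3·460 = -1118
t_14 = -2·-1118 + -3·-131 = 2629
t_15 = -2·2629 + -3·-1118 = -1904
t_16 = -2·-1904 + -3·2629 = -4079
t_17 = -2·-4079 + -3·-1904 = 13870

13870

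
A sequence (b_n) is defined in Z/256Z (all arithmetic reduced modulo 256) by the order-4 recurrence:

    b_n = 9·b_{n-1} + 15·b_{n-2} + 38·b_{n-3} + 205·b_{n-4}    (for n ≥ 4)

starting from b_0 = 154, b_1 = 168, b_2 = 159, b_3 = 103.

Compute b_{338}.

b_4 = 9·103 + 15·159 + 38·168 + 205·154 = 50
b_5 = 9·50 + 15·103 + 38·159 + 205·168 = 237
b_6 = 9·237 + 15·50 + 38·103 + 205·159 = 224
b_7 = 9·224 + 15·237 + 38·50 + 205·103 = 170
b_8 = 9·170 + 15·224 + 38·237 + 205·50 = 82
b_9 = 9·82 + 15·170 + 38·224 + 205·237 = 225
Continuing the recurrence:
  b_10 = 83;  b_11 = 104;  b_12 = 149;  b_13 = 212;  b_14 = 22;  b_15 = 152
  b_16 = 107;  b_17 = 179;  b_18 = 190;  b_19 = 197;  b_20 = 80;  b_21 = 230
  b_22 = 42;  b_23 = 149;  b_24 = 231;  b_25 = 68;  b_26 = 173;  b_27 = 172
  b_28 = 66;  b_29 = 136;  b_30 = 183;  b_31 = 239;  b_32 = 42;  b_33 = 141
  b_34 = 112;  b_35 = 210;  b_36 = 130;  b_37 = 105;  b_38 = 43;  b_39 = 32
  b_40 = 85;  b_41 = 84;  b_42 = 30;  b_43 = 56;  b_44 = 67;  b_45 = 91
  b_46 = 118;  b_47 = 69;  b_48 = 128;  b_49 = 238;  b_50 = 154;  b_51 = 157
  b_52 = 95;  b_53 = 252;  b_54 = 13;  b_55 = 12;  b_56 = 170;  b_57 = 104
  b_58 = 207;  b_59 = 55;  b_60 = 162;  b_61 = 237;  b_62 = 192;  b_63 = 186
  b_64 = 178;  b_65 = 113;  b_66 = 195;  b_67 = 216;  b_68 = 85;  b_69 = 20
  b_70 = 230;  b_71 = 216;  b_72 = 27;  b_73 = 195;  b_74 = 174;  b_75 = 133
  b_76 = 112;  b_77 = 182;  b_78 = 10;  b_79 = 37;  b_80 = 151;  b_81 = 180
  b_82 = 173;  b_83 = 172;  b_84 = 210;  b_85 = 72;  b_86 = 231;  b_87 = 63
  b_88 = 154;  b_89 = 13;  b_90 = 208;  b_91 = 98;  b_92 = 226;  b_93 = 249
  b_94 = 27;  b_95 = 144;  b_96 = 149;  b_97 = 20;  b_98 = 110;  b_99 = 120
  b_100 = 243;  b_101 = 235;  b_102 = 102;  b_103 = 133;  b_104 = 32;  b_105 = 62
  b_106 = 122;  b_107 = 45;  b_108 = 143;  b_109 = 108;  b_110 = 141;  b_111 = 140
  b_112 = 186;  b_113 = 40;  b_114 = 255;  b_115 = 7;  b_116 = 18;  b_117 = 237
  b_118 = 160;  b_119 = 202;  b_120 = 18;  b_121 = 1;  b_122 = 51;  b_123 = 72
  b_124 = 21;  b_125 = 84;  b_126 = 182;  b_127 = 24;  b_128 = 203;  b_129 = 211
  b_130 = 158;  b_131 = 69;  b_132 = 144;  b_133 = 134;  b_134 = 234;  b_135 = 181
  b_136 = 71;  b_137 = 36;  b_138 = 173;  b_139 = 172;  b_140 = 98;  b_141 = 8
  b_142 = 23;  b_143 = 143;  b_144 = 10;  b_145 = 141;  b_146 = 48;  b_147 = 242
  b_148 = 66;  b_149 = 137;  b_150 = 11;  b_151 = 0;  b_152 = 213;  b_153 = 212
  b_154 = 190;  b_155 = 184;  b_156 = 163;  b_157 = 123;  b_158 = 86;  b_159 = 197
  b_160 = 192;  b_161 = 142;  b_162 = 90;  b_163 = 189;  b_164 = 191;  b_165 = 220
  b_166 = 13;  b_167 = 12;  b_168 = 202;  b_169 = 232;  b_170 = 47;  b_171 = 215
  b_172 = 130;  b_173 = 237;  b_174 = 128;  b_175 = 218;  b_176 = 114;  b_177 = 145
  b_178 = 163;  b_179 = 184;  b_180 = 213;  b_181 = 148;  b_182 = 134;  b_183 = 88
  b_184 = 123;  b_185 = 227;  b_186 = 142;  b_187 = 5;  b_188 = 176;  b_189 = 86
  b_190 = 202;  b_191 = 69;  b_192 = 247;  b_193 = 148;  b_194 = 173;  b_195 = 172
  b_196 = 242;  b_197 = 200;  b_198 = 71;  b_199 = 223;  b_200 = 122;  b_201 = 13
  b_202 = 144;  b_203 = 130;  b_204 = 162;  b_205 = 25;  b_206 = 251;  b_207 = 112
  b_208 = 21;  b_209 = 148;  b_210 = 14;  b_211 = 248;  b_212 = 83;  b_213 = 11
  b_214 = 70;  b_215 = 5;  b_216 = 96;  b_217 = 222;  b_218 = 58;  b_219 = 77
  b_220 = 239;  b_221 = 76;  b_222 = 141;  b_223 = 140;  b_224 = 218;  b_225 = 168
  b_226 = 95;  b_227 = 167;  b_228 = 242;  b_229 = 237;  b_230 = 96;  b_231 = 234
  b_232 = 210;  b_233 = 33;  b_234 = 19;  b_235 = 40;  b_236 = 149;  b_237 = 212
  b_238 = 86;  b_239 = 152;  b_240 = 43;  b_241 = 243;  b_242 = 126;  b_243 = 197
  b_244 = 208;  b_245 = 38;  b_246 = 170;  b_247 = 213;  b_248 = 167;  b_249 = 4
  b_250 = 173;  b_251 = 172;  b_252 = 130;  b_253 = 136;  b_254 = 119;  b_255 = 47
  b_256 = 234;  b_257 = 141;  b_258 = 240;  b_259 = 18;  b_260 = 2;  b_261 = 169
  b_262 = 235;  b_263 = 224;  b_264 = 85;  b_265 = 84;  b_266 = 94;  b_267 = 56
  b_268 = 3;  b_269 = 155;  b_270 = 54;  b_271 = 69;  b_272 = 0;  b_273 = 46
  b_274 = 26;  b_275 = 221;  b_276 = 31;  b_277 = 188;  b_278 = 13;  b_279 = 12
  b_280 = 234;  b_281 = 104;  b_282 = 143;  b_283 = 119;  b_284 = 98;  b_285 = 237
  b_286 = 64;  b_287 = 250;  b_288 = 50;  b_289 = 177;  b_290 = 131;  b_291 = 152
  b_292 = 85;  b_293 = 20;  b_294 = 38;  b_295 = 216;  b_296 = 219;  b_297 = 3
  b_298 = 110;  b_299 = 133;  b_300 = 240;  b_301 = 246;  b_302 = 138;  b_303 = 101
  b_304 = 87;  b_305 = 116;  b_306 = 173;  b_307 = 172;  b_308 = 18;  b_309 = 72
  b_310 = 167;  b_311 = 127;  b_312 = 90;  b_313 = 13;  b_314 = 80;  b_315 = 162
  b_316 = 98;  b_317 = 57;  b_318 = 219;  b_319 = 80;  b_320 = 149;  b_321 = 20
  b_322 = 174;  b_323 = 120;  b_324 = 179;  b_325 = 43;  b_326 = 38;  b_327 = 133
  b_328 = 160;  b_329 = 126;  b_330 = 250;  b_331 = 109;  b_332 = 79;  b_333 = 44
  b_334 = 141;  b_335 = 140;  b_336 = 250
b_337 = 9·250 + 15·140 + 38·141 + 205·44 = 40
b_338 = 9·40 + 15·250 + 38·140 + 205·141 = 191

191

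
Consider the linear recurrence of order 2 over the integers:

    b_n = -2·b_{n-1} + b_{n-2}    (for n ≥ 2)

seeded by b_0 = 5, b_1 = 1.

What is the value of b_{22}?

99847467

b_2 = -2·1 + 1·5 = 3
b_3 = -2·3 + 1·1 = -5
b_4 = -2·-5 + 1·3 = 13
b_5 = -2·13 + 1·-5 = -31
b_6 = -2·-31 + 1·13 = 75
b_7 = -2·75 + 1·-31 = -181
b_8 = -2·-181 + 1·75 = 437
b_9 = -2·437 + 1·-181 = -1055
b_10 = -2·-1055 + 1·437 = 2547
b_11 = -2·2547 + 1·-1055 = -6149
b_12 = -2·-6149 + 1·2547 = 14845
b_13 = -2·14845 + 1·-6149 = -35839
b_14 = -2·-35839 + 1·14845 = 86523
b_15 = -2·86523 + 1·-35839 = -208885
b_16 = -2·-208885 + 1·86523 = 504293
b_17 = -2·504293 + 1·-208885 = -1217471
b_18 = -2·-1217471 + 1·504293 = 2939235
b_19 = -2·2939235 + 1·-1217471 = -7095941
b_20 = -2·-7095941 + 1·2939235 = 17131117
b_21 = -2·17131117 + 1·-7095941 = -41358175
b_22 = -2·-41358175 + 1·17131117 = 99847467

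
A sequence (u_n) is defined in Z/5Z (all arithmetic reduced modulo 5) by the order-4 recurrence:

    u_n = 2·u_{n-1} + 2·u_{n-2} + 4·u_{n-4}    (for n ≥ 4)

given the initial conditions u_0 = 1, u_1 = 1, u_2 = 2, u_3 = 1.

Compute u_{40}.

u_4 = 2·1 + 2·2 + 0·1 + 4·1 = 0
u_5 = 2·0 + 2·1 + 0·2 + 4·1 = 1
u_6 = 2·1 + 2·0 + 0·1 + 4·2 = 0
u_7 = 2·0 + 2·1 + 0·0 + 4·1 = 1
u_8 = 2·1 + 2·0 + 0·1 + 4·0 = 2
u_9 = 2·2 + 2·1 + 0·0 + 4·1 = 0
u_10 = 2·0 + 2·2 + 0·1 + 4·0 = 4
u_11 = 2·4 + 2·0 + 0·2 + 4·1 = 2
u_12 = 2·2 + 2·4 + 0·0 + 4·2 = 0
u_13 = 2·0 + 2·2 + 0·4 + 4·0 = 4
u_14 = 2·4 + 2·0 + 0·2 + 4·4 = 4
u_15 = 2·4 + 2·4 + 0·0 + 4·2 = 4
u_16 = 2·4 + 2·4 + 0·4 + 4·0 = 1
u_17 = 2·1 + 2·4 + 0·4 + 4·4 = 1
u_18 = 2·1 + 2·1 + 0·4 + 4·4 = 0
u_19 = 2·0 + 2·1 + 0·1 + 4·4 = 3
u_20 = 2·3 + 2·0 + 0·1 + 4·1 = 0
u_21 = 2·0 + 2·3 + 0·0 + 4·1 = 0
u_22 = 2·0 + 2·0 + 0·3 + 4·0 = 0
u_23 = 2·0 + 2·0 + 0·0 + 4·3 = 2
u_24 = 2·2 + 2·0 + 0·0 + 4·0 = 4
u_25 = 2·4 + 2·2 + 0·0 + 4·0 = 2
u_26 = 2·2 + 2·4 + 0·2 + 4·0 = 2
u_27 = 2·2 + 2·2 + 0·4 + 4·2 = 1
u_28 = 2·1 + 2·2 + 0·2 + 4·4 = 2
u_29 = 2·2 + 2·1 + 0·2 + 4·2 = 4
u_30 = 2·4 + 2·2 + 0·1 + 4·2 = 0
u_31 = 2·0 + 2·4 + 0·2 + 4·1 = 2
u_32 = 2·2 + 2·0 + 0·4 + 4·2 = 2
u_33 = 2·2 + 2·2 + 0·0 + 4·4 = 4
u_34 = 2·4 + 2·2 + 0·2 + 4·0 = 2
u_35 = 2·2 + 2·4 + 0·2 + 4·2 = 0
u_36 = 2·0 + 2·2 + 0·4 + 4·2 = 2
u_37 = 2·2 + 2·0 + 0·2 + 4·4 = 0
u_38 = 2·0 + 2·2 + 0·0 + 4·2 = 2
u_39 = 2·2 + 2·0 + 0·2 + 4·0 = 4
u_40 = 2·4 + 2·2 + 0·0 + 4·2 = 0

0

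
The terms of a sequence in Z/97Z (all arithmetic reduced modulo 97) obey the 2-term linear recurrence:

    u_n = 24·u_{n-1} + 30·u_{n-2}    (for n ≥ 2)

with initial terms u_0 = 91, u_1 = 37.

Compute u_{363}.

u_2 = 24·37 + 30·91 = 29
u_3 = 24·29 + 30·37 = 60
u_4 = 24·60 + 30·29 = 79
u_5 = 24·79 + 30·60 = 10
u_6 = 24·10 + 30·79 = 88
u_7 = 24·88 + 30·10 = 84
Continuing the recurrence:
  u_8 = 0;  u_9 = 95;  u_10 = 49;  u_11 = 49;  u_12 = 27;  u_13 = 81
  u_14 = 38;  u_15 = 44;  u_16 = 62;  u_17 = 92;  u_18 = 91;  u_19 = 94
  u_20 = 39;  u_21 = 70;  u_22 = 37;  u_23 = 78;  u_24 = 72;  u_25 = 91
  u_26 = 76;  u_27 = 92;  u_28 = 26;  u_29 = 86;  u_30 = 31;  u_31 = 26
  u_32 = 2;  u_33 = 52;  u_34 = 47;  u_35 = 69;  u_36 = 59;  u_37 = 91
  u_38 = 74;  u_39 = 44;  u_40 = 75;  u_41 = 16;  u_42 = 15;  u_43 = 64
  u_44 = 46;  u_45 = 17;  u_46 = 42;  u_47 = 63;  u_48 = 56;  u_49 = 33
  u_50 = 47;  u_51 = 81;  u_52 = 56;  u_53 = 88;  u_54 = 9;  u_55 = 43
  u_56 = 41;  u_57 = 43;  u_58 = 31;  u_59 = 94;  u_60 = 82;  u_61 = 35
  u_62 = 2;  u_63 = 31;  u_64 = 28;  u_65 = 50;  u_66 = 3;  u_67 = 20
  u_68 = 85;  u_69 = 21;  u_70 = 47;  u_71 = 12;  u_72 = 49;  u_73 = 81
  u_74 = 19;  u_75 = 73;  u_76 = 91;  u_77 = 9;  u_78 = 36;  u_79 = 67
  u_80 = 69;  u_81 = 77;  u_82 = 38;  u_83 = 21;  u_84 = 92;  u_85 = 25
  u_86 = 62;  u_87 = 7;  u_88 = 88;  u_89 = 91;  u_90 = 71;  u_91 = 69
  u_92 = 3;  u_93 = 8;  u_94 = 88;  u_95 = 24;  u_96 = 15;  u_97 = 13
  u_98 = 83;  u_99 = 54;  u_100 = 3;  u_101 = 43;  u_102 = 55;  u_103 = 88
  u_104 = 76;  u_105 = 2;  u_106 = 0;  u_107 = 60;  u_108 = 82;  u_109 = 82
  u_110 = 63;  u_111 = 92;  u_112 = 24;  u_113 = 38;  u_114 = 80;  u_115 = 53
  u_116 = 83;  u_117 = 90;  u_118 = 91;  u_119 = 34;  u_120 = 54;  u_121 = 85
  u_122 = 71;  u_123 = 83;  u_124 = 48;  u_125 = 53;  u_126 = 93;  u_127 = 39
  u_128 = 40;  u_129 = 93;  u_130 = 37;  u_131 = 89;  u_132 = 45;  u_133 = 64
  u_134 = 73;  u_135 = 83;  u_136 = 11;  u_137 = 38;  u_138 = 78;  u_139 = 5
  u_140 = 35;  u_141 = 20;  u_142 = 75;  u_143 = 72;  u_144 = 1;  u_145 = 50
  u_146 = 66;  u_147 = 77;  u_148 = 45;  u_149 = 92;  u_150 = 66;  u_151 = 76
  u_152 = 21;  u_153 = 68;  u_154 = 31;  u_155 = 68;  u_156 = 40;  u_157 = 90
  u_158 = 62;  u_159 = 17;  u_160 = 37;  u_161 = 40;  u_162 = 33;  u_163 = 52
  u_164 = 7;  u_165 = 79;  u_166 = 69;  u_167 = 49;  u_168 = 45;  u_169 = 28
  u_170 = 82;  u_171 = 92;  u_172 = 12;  u_173 = 41;  u_174 = 83;  u_175 = 21
  u_176 = 84;  u_177 = 27;  u_178 = 64;  u_179 = 18;  u_180 = 24;  u_181 = 49
  u_182 = 53;  u_183 = 26;  u_184 = 80;  u_185 = 81;  u_186 = 76;  u_187 = 83
  u_188 = 4;  u_189 = 64;  u_190 = 7;  u_191 = 51;  u_192 = 76;  u_193 = 56
  u_194 = 35;  u_195 = 95;  u_196 = 32;  u_197 = 29;  u_198 = 7;  u_199 = 68
  u_200 = 96;  u_201 = 76;  u_202 = 48;  u_203 = 37;  u_204 = 0;  u_205 = 43
  u_206 = 62;  u_207 = 62;  u_208 = 50;  u_209 = 53;  u_210 = 56;  u_211 = 24
  u_212 = 25;  u_213 = 59;  u_214 = 32;  u_215 = 16;  u_216 = 83;  u_217 = 47
  u_218 = 29;  u_219 = 69;  u_220 = 4;  u_221 = 32;  u_222 = 15;  u_223 = 59
  u_224 = 23;  u_225 = 91;  u_226 = 61;  u_227 = 23;  u_228 = 54;  u_229 = 46
  u_230 = 8;  u_231 = 20;  u_232 = 41;  u_233 = 32;  u_234 = 58;  u_235 = 24
  u_236 = 85;  u_237 = 44;  u_238 = 17;  u_239 = 79;  u_240 = 78;  u_241 = 71
  u_242 = 67;  u_243 = 52;  u_244 = 57;  u_245 = 18;  u_246 = 8;  u_247 = 53
  u_248 = 57;  u_249 = 48;  u_250 = 49;  u_251 = 94;  u_252 = 40;  u_253 = 94
  u_254 = 61;  u_255 = 16;  u_256 = 80;  u_257 = 72;  u_258 = 54;  u_259 = 61
  u_260 = 77;  u_261 = 89;  u_262 = 81;  u_263 = 55;  u_264 = 64;  u_265 = 82
  u_266 = 8;  u_267 = 33;  u_268 = 62;  u_269 = 53;  u_270 = 28;  u_271 = 31
  u_272 = 32;  u_273 = 49;  u_274 = 2;  u_275 = 63;  u_276 = 20;  u_277 = 42
  u_278 = 56;  u_279 = 82;  u_280 = 59;  u_281 = 93;  u_282 = 25;  u_283 = 92
  u_284 = 48;  u_285 = 32;  u_286 = 74;  u_287 = 20;  u_288 = 81;  u_289 = 22
  u_290 = 48;  u_291 = 66;  u_292 = 17;  u_293 = 60;  u_294 = 10;  u_295 = 3
  u_296 = 81;  u_297 = 94;  u_298 = 30;  u_299 = 48;  u_300 = 15;  u_301 = 54
  u_302 = 0;  u_303 = 68;  u_304 = 80;  u_305 = 80;  u_306 = 52;  u_307 = 59
  u_308 = 66;  u_309 = 56;  u_310 = 26;  u_311 = 73;  u_312 = 10;  u_313 = 5
  u_314 = 32;  u_315 = 45;  u_316 = 3;  u_317 = 64;  u_318 = 74;  u_319 = 10
  u_320 = 35;  u_321 = 73;  u_322 = 86;  u_323 = 83;  u_324 = 13;  u_325 = 86
  u_326 = 29;  u_327 = 75;  u_328 = 51;  u_329 = 79;  u_330 = 31;  u_331 = 10
  u_332 = 6;  u_333 = 56;  u_334 = 69;  u_335 = 38;  u_336 = 72;  u_337 = 55
  u_338 = 85;  u_339 = 4;  u_340 = 27;  u_341 = 89;  u_342 = 36;  u_343 = 42
  u_344 = 51;  u_345 = 59;  u_346 = 36;  u_347 = 15;  u_348 = 82;  u_349 = 90
  u_350 = 61;  u_351 = 90;  u_352 = 13;  u_353 = 5;  u_354 = 25;  u_355 = 71
  u_356 = 29;  u_357 = 13;  u_358 = 18;  u_359 = 46;  u_360 = 92;  u_361 = 96
u_362 = 24·96 + 30·92 = 20
u_363 = 24·20 + 30·96 = 62

62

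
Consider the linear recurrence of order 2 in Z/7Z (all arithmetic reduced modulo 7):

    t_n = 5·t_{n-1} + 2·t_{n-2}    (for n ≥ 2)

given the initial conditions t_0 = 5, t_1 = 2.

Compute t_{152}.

4

t_2 = 5·2 + 2·5 = 6
t_3 = 5·6 + 2·2 = 6
t_4 = 5·6 + 2·6 = 0
t_5 = 5·0 + 2·6 = 5
t_6 = 5·5 + 2·0 = 4
t_7 = 5·4 + 2·5 = 2
t_8 = 5·2 + 2·4 = 4
t_9 = 5·4 + 2·2 = 3
t_10 = 5·3 + 2·4 = 2
t_11 = 5·2 + 2·3 = 2
t_12 = 5·2 + 2·2 = 0
t_13 = 5·0 + 2·2 = 4
t_14 = 5·4 + 2·0 = 6
t_15 = 5·6 + 2·4 = 3
t_16 = 5·3 + 2·6 = 6
t_17 = 5·6 + 2·3 = 1
t_18 = 5·1 + 2·6 = 3
t_19 = 5·3 + 2·1 = 3
t_20 = 5·3 + 2·3 = 0
t_21 = 5·0 + 2·3 = 6
t_22 = 5·6 + 2·0 = 2
t_23 = 5·2 + 2·6 = 1
t_24 = 5·1 + 2·2 = 2
t_25 = 5·2 + 2·1 = 5
t_26 = 5·5 + 2·2 = 1
t_27 = 5·1 + 2·5 = 1
t_28 = 5·1 + 2·1 = 0
t_29 = 5·0 + 2·1 = 2
t_30 = 5·2 + 2·0 = 3
t_31 = 5·3 + 2·2 = 5
t_32 = 5·5 + 2·3 = 3
t_33 = 5·3 + 2·5 = 4
t_34 = 5·4 + 2·3 = 5
t_35 = 5·5 + 2·4 = 5
t_36 = 5·5 + 2·5 = 0
t_37 = 5·0 + 2·5 = 3
t_38 = 5·3 + 2·0 = 1
t_39 = 5·1 + 2·3 = 4
t_40 = 5·4 + 2·1 = 1
t_41 = 5·1 + 2·4 = 6
t_42 = 5·6 + 2·1 = 4
t_43 = 5·4 + 2·6 = 4
t_44 = 5·4 + 2·4 = 0
t_45 = 5·0 + 2·4 = 1
t_46 = 5·1 + 2·0 = 5
t_47 = 5·5 + 2·1 = 6
t_48 = 5·6 + 2·5 = 5
t_49 = 5·5 + 2·6 = 2
(t_48, t_49) = (5, 2) = (t_0, t_1), so the sequence has period 48.
152 ≡ 8 (mod 48), hence t_152 = t_8 = 4.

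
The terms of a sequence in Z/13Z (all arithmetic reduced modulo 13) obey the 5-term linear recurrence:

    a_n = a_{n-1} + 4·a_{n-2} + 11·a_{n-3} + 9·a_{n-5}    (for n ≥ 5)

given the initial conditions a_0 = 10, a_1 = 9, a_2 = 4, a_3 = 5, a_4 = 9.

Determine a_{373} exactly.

a_5 = 1·9 + 4·5 + 11·4 + 0·9 + 9·10 = 7
a_6 = 1·7 + 4·9 + 11·5 + 0·4 + 9·9 = 10
a_7 = 1·10 + 4·7 + 11·9 + 0·5 + 9·4 = 4
a_8 = 1·4 + 4·10 + 11·7 + 0·9 + 9·5 = 10
a_9 = 1·10 + 4·4 + 11·10 + 0·7 + 9·9 = 9
a_10 = 1·9 + 4·10 + 11·4 + 0·10 + 9·7 = 0
Continuing the recurrence:
  a_11 = 2;  a_12 = 7;  a_13 = 1;  a_14 = 2;  a_15 = 5;  a_16 = 3
  a_17 = 4;  a_18 = 2;  a_19 = 4;  a_20 = 10;  a_21 = 10;  a_22 = 0
  a_23 = 12;  a_24 = 2;  a_25 = 10;  a_26 = 6;  a_27 = 3;  a_28 = 11
  a_29 = 3;  a_30 = 1;  a_31 = 6;  a_32 = 5;  a_33 = 9;  a_34 = 5
  a_35 = 1;  a_36 = 5;  a_37 = 5;  a_38 = 0;  a_39 = 3;  a_40 = 2
  a_41 = 7;  a_42 = 2;  a_43 = 0;  a_44 = 8;  a_45 = 9;  a_46 = 0
  a_47 = 12;  a_48 = 7;  a_49 = 10;  a_50 = 4;  a_51 = 4;  a_52 = 4
  a_53 = 10;  a_54 = 4;  a_55 = 7;  a_56 = 0;  a_57 = 4;  a_58 = 2
  a_59 = 2;  a_60 = 0;  a_61 = 4;  a_62 = 10;  a_63 = 5;  a_64 = 3
  a_65 = 3;  a_66 = 2;  a_67 = 7;  a_68 = 2;  a_69 = 1;  a_70 = 9
  a_71 = 1;  a_72 = 7;  a_73 = 11;  a_74 = 7;  a_75 = 1;  a_76 = 3
  a_77 = 4;  a_78 = 9;  a_79 = 4;  a_80 = 2;  a_81 = 1;  a_82 = 11
  a_83 = 1;  a_84 = 1;  a_85 = 1;  a_86 = 12;  a_87 = 9;  a_88 = 12
  a_89 = 7;  a_90 = 7;  a_91 = 2;  a_92 = 6;  a_93 = 4;  a_94 = 9
  a_95 = 11;  a_96 = 5;  a_97 = 7;  a_98 = 2;  a_99 = 10;  a_100 = 12
  a_101 = 2;  a_102 = 2;  a_103 = 4;  a_104 = 7;  a_105 = 10;  a_106 = 9
  a_107 = 1;  a_108 = 1;  a_109 = 11;  a_110 = 12;  a_111 = 5;  a_112 = 1
  a_113 = 6;  a_114 = 8;  a_115 = 8;  a_116 = 8;  a_117 = 7;  a_118 = 12
  a_119 = 5;  a_120 = 7;  a_121 = 10;  a_122 = 0;  a_123 = 4;  a_124 = 3
  a_125 = 4;  a_126 = 7;  a_127 = 4;  a_128 = 8;  a_129 = 11;  a_130 = 6
  a_131 = 6;  a_132 = 5;  a_133 = 11;  a_134 = 1;  a_135 = 11;  a_136 = 8
  a_137 = 4;  a_138 = 9;  a_139 = 5;  a_140 = 2;  a_141 = 11;  a_142 = 6
  a_143 = 10;  a_144 = 5;  a_145 = 12;  a_146 = 7;  a_147 = 8;  a_148 = 11
  a_149 = 9;  a_150 = 2;  a_151 = 1;  a_152 = 11;  a_153 = 6;  a_154 = 12
  a_155 = 6;  a_156 = 12;  a_157 = 7;  a_158 = 6;  a_159 = 1;  a_160 = 0
  a_161 = 9;  a_162 = 5;  a_163 = 4;  a_164 = 2;  a_165 = 8;  a_166 = 11
  a_167 = 6;  a_168 = 5;  a_169 = 12;  a_170 = 1;  a_171 = 8;  a_172 = 3
  a_173 = 0;  a_174 = 0;  a_175 = 3;  a_176 = 10;  a_177 = 10;  a_178 = 5
  a_179 = 12;  a_180 = 0;  a_181 = 11;  a_182 = 12;  a_183 = 10;  a_184 = 1
  a_185 = 4;  a_186 = 9;  a_187 = 1;  a_188 = 2;  a_189 = 10;  a_190 = 0
  a_191 = 0;  a_192 = 2;  a_193 = 7;  a_194 = 1;  a_195 = 12;  a_196 = 2
  a_197 = 1;  a_198 = 9;  a_199 = 5;  a_200 = 4;  a_201 = 11;  a_202 = 0
  a_203 = 0;  a_204 = 10;  a_205 = 7;  a_206 = 3;  a_207 = 11;  a_208 = 9
  a_209 = 7;  a_210 = 6;  a_211 = 4;  a_212 = 9;  a_213 = 3;  a_214 = 3
  a_215 = 12;  a_216 = 2;  a_217 = 8;  a_218 = 6;  a_219 = 9;  a_220 = 8
  a_221 = 11;  a_222 = 6;  a_223 = 10;  a_224 = 2;  a_225 = 11;  a_226 = 7
  a_227 = 10;  a_228 = 2;  a_229 = 7;  a_230 = 3;  a_231 = 12;  a_232 = 9
  a_233 = 4;  a_234 = 1;  a_235 = 0;  a_236 = 0;  a_237 = 1;  a_238 = 11
  a_239 = 11;  a_240 = 1;  a_241 = 10;  a_242 = 1;  a_243 = 8;  a_244 = 0
  a_245 = 0;  a_246 = 9;  a_247 = 5;  a_248 = 9;  a_249 = 11;  a_250 = 11
  a_251 = 1;  a_252 = 3;  a_253 = 1;  a_254 = 6;  a_255 = 12;  a_256 = 4
  a_257 = 2;  a_258 = 3;  a_259 = 5;  a_260 = 4;  a_261 = 2;  a_262 = 0
  a_263 = 1;  a_264 = 3;  a_265 = 4;  a_266 = 6;  a_267 = 3;  a_268 = 2
  a_269 = 3;  a_270 = 2;  a_271 = 12;  a_272 = 2;  a_273 = 12;  a_274 = 10
  a_275 = 7;  a_276 = 1;  a_277 = 1;  a_278 = 8;  a_279 = 9;  a_280 = 11
  a_281 = 1;  a_282 = 10;  a_283 = 12;  a_284 = 1;  a_285 = 11;  a_286 = 0
  a_287 = 2;  a_288 = 10;  a_289 = 1;  a_290 = 6;  a_291 = 3;  a_292 = 4
  a_293 = 3;  a_294 = 9;  a_295 = 2;  a_296 = 7;  a_297 = 7;  a_298 = 6
  a_299 = 10;  a_300 = 12;  a_301 = 12;  a_302 = 12;  a_303 = 12;  a_304 = 9
  a_305 = 11;  a_306 = 1;  a_307 = 5;  a_308 = 4;  a_309 = 12;  a_310 = 0
  a_311 = 10;  a_312 = 5;  a_313 = 3;  a_314 = 7;  a_315 = 9;  a_316 = 4
  a_317 = 6;  a_318 = 5;  a_319 = 6;  a_320 = 4;  a_321 = 2;  a_322 = 8
  a_323 = 1;  a_324 = 5;  a_325 = 3;  a_326 = 0;  a_327 = 9;  a_328 = 12
  a_329 = 2;  a_330 = 7;  a_331 = 4;  a_332 = 5;  a_333 = 11;  a_334 = 2
  a_335 = 8;  a_336 = 4;  a_337 = 12;  a_338 = 7;  a_339 = 0;  a_340 = 11
  a_341 = 7;  a_342 = 3;  a_343 = 7;  a_344 = 5;  a_345 = 9;  a_346 = 0
  a_347 = 1;  a_348 = 7;  a_349 = 4;  a_350 = 7;  a_351 = 9;  a_352 = 12
  a_353 = 6;  a_354 = 7;  a_355 = 5;  a_356 = 11;  a_357 = 8;  a_358 = 5
  a_359 = 0;  a_360 = 10;  a_361 = 8;  a_362 = 3;  a_363 = 8;  a_364 = 4
  a_365 = 3;  a_366 = 10;  a_367 = 2;  a_368 = 4;  a_369 = 2;  a_370 = 2
  a_371 = 1
a_372 = 1·1 + 4·2 + 11·2 + 0·4 + 9·2 = 10
a_373 = 1·10 + 4·1 + 11·2 + 0·2 + 9·4 = 7

7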